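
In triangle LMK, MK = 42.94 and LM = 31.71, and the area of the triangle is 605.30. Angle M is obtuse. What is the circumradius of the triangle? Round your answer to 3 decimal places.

R ≈ 35.992

From area = ½·LM·MK·sin M, we get sin M = 2·area/(LM·MK) ≈ 0.88908.
Taking the obtuse solution, ∠M ≈ 117.24°.
Law of cosines then gives KL ≈ 63.999.
Circumradius = KL/(2 sin M) ≈ 35.992.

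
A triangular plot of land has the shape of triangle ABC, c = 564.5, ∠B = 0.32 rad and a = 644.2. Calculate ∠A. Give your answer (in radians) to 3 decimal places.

∠A ≈ 1.799 rad

By the law of cosines, b² = c² + a² − 2·c·a·cos B = 43273, so b ≈ 208.02.
Law of cosines again: cos A = (b² + c² − a²)/(2·b·c) ≈ -0.22593, so ∠A ≈ 1.799 rad.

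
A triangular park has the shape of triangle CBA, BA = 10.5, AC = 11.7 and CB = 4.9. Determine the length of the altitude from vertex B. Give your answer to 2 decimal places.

4.40

Semiperimeter s = (10.5 + 11.7 + 4.9)/2 = 13.55.
Heron's formula: area = √(13.55·3.05·1.85·8.65) ≈ 25.717.
The altitude from B has length 2·area/AC ≈ 4.396.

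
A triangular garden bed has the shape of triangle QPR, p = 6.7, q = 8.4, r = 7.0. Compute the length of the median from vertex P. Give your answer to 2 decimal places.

6.97

Median from P: ½√(2·r² + 2·q² − p²) ≈ 6.9683.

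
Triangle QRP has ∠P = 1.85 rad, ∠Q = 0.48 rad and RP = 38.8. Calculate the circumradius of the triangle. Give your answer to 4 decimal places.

The third angle is ∠R = π − ∠P − ∠Q = 0.812 rad.
Law of sines: PQ = RP·sin R/sin Q ≈ 60.949.
Law of sines: QR = RP·sin P/sin Q ≈ 80.769.
Circumradius = RP/(2 sin Q) ≈ 42.011.

42.0114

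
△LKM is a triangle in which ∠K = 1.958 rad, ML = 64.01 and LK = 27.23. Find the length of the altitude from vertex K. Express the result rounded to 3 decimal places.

h_K ≈ 19.125

Law of sines: sin M = LK·sin K/ML ≈ 0.39391.
Since ML ≥ LK, only the acute value applies: ∠M ≈ 0.405 rad.
Then ∠L = π − ∠K − ∠M ≈ 0.779 rad.
Law of sines gives KM = ML·sin L/sin K ≈ 48.553.
Area = ½·ML·LK·sin L ≈ 612.11.
The altitude from K has length 2·area/ML ≈ 19.125.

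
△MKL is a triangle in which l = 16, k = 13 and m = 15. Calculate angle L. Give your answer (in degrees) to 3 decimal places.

By the law of cosines, cos L = (m² + k² − l²) / (2·m·k) ≈ 0.35385, so ∠L ≈ 69.28°.

∠L ≈ 69.277°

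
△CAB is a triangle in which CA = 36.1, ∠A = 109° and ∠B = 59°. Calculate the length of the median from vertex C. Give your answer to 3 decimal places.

The third angle is ∠C = 180° − ∠A − ∠B = 12.00°.
Law of sines: AB = CA·sin C/sin B ≈ 8.7563.
Law of sines: BC = CA·sin A/sin B ≈ 39.821.
Median from C: ½√(2·BC² + 2·CA² − AB²) ≈ 37.753.

m_C ≈ 37.753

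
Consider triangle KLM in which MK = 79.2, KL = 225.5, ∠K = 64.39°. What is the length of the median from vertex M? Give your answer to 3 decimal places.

m_M ≈ 106.139

By the law of cosines, LM² = MK² + KL² − 2·MK·KL·cos K = 41684, so LM ≈ 204.17.
Median from M: ½√(2·LM² + 2·MK² − KL²) ≈ 106.14.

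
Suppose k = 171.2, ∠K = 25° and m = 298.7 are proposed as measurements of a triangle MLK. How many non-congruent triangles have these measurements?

m·sin K = 298.7·sin(25°) ≈ 126.2.
Since m sin K < k < m (126.2 < 171.2 < 298.7), two triangles exist.

2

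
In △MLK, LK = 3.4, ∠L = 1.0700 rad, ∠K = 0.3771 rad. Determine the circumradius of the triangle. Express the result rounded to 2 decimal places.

R ≈ 1.71

The third angle is ∠M = π − ∠L − ∠K = 1.6945 rad.
Law of sines: KM = LK·sin L/sin M ≈ 3.0054.
Law of sines: ML = LK·sin K/sin M ≈ 1.2616.
Circumradius = LK/(2 sin M) ≈ 1.7131.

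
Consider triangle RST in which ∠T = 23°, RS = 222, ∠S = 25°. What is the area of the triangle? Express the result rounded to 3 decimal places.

area ≈ 19807.044

The third angle is ∠R = 180° − ∠S − ∠T = 132.00°.
Law of sines: ST = RS·sin R/sin T ≈ 422.23.
Law of sines: TR = RS·sin S/sin T ≈ 240.12.
Area = ½·RS·ST·sin S ≈ 19807.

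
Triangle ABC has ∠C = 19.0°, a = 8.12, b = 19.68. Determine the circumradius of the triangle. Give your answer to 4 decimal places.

By the law of cosines, c² = a² + b² − 2·a·b·cos C = 151.05, so c ≈ 12.29.
Area = ½·a·b·sin C ≈ 26.013.
Circumradius = c/(2 sin C) ≈ 18.875.

R ≈ 18.8748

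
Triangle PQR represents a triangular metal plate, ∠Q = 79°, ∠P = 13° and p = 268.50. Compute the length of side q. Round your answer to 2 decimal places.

The third angle is ∠R = 180° − ∠P − ∠Q = 88.00°.
Law of sines: q = p·sin Q/sin P ≈ 1171.7.

1171.66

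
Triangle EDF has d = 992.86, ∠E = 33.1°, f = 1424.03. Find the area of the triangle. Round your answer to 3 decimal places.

Area = ½·d·f·sin E ≈ 3.8606e+05.

area ≈ 386056.522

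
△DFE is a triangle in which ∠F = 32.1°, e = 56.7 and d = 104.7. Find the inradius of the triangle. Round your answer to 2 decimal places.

By the law of cosines, f² = e² + d² − 2·e·d·cos F = 4119.1, so f ≈ 64.18.
Area = ½·e·d·sin F ≈ 1577.3.
Semiperimeter s = (104.7+64.18+56.7)/2 = 112.79.
Inradius = area/s = 1577.3/112.79 ≈ 13.985.

r ≈ 13.98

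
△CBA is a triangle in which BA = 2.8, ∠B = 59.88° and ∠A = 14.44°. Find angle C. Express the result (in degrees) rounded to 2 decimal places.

The third angle is ∠C = 180° − ∠B − ∠A = 105.68°.

105.68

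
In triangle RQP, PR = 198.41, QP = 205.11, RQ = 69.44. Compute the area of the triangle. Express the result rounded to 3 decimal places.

area ≈ 6868.409

Semiperimeter s = (205.11 + 198.41 + 69.44)/2 = 236.48.
Heron's formula: area = √(236.48·31.37·38.07·167.04) ≈ 6868.4.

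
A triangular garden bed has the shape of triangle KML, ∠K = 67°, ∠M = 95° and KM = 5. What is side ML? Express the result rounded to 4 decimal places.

14.8941

The third angle is ∠L = 180° − ∠K − ∠M = 18.00°.
Law of sines: ML = KM·sin K/sin L ≈ 14.894.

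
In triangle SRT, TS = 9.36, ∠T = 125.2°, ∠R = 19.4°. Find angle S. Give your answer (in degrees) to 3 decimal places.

35.400

The third angle is ∠S = 180° − ∠R − ∠T = 35.40°.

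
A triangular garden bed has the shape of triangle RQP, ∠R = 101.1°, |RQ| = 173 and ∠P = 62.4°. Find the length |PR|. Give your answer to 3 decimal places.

55.444

The third angle is ∠Q = 180° − ∠P − ∠R = 16.50°.
Law of sines: |PR| = |RQ|·sin Q/sin P ≈ 55.444.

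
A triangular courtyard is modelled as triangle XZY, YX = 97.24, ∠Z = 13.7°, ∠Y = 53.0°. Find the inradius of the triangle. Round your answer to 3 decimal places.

The third angle is ∠X = 180° − ∠Z − ∠Y = 113.30°.
Law of sines: ZY = YX·sin X/sin Z ≈ 377.09.
Law of sines: XZ = YX·sin Y/sin Z ≈ 327.9.
Area = ½·YX·ZY·sin Y ≈ 14642.
Semiperimeter s = (377.09+97.24+327.9)/2 = 401.12.
Inradius = area/s = 14642/401.12 ≈ 36.504.

36.504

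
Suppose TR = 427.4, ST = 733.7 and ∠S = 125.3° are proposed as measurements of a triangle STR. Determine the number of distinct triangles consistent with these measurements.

0

ST·sin S = 733.7·sin(125.3°) ≈ 598.8.
Since ∠S is not acute, a triangle exists only if TR > ST; here TR ≤ ST, so there is no triangle.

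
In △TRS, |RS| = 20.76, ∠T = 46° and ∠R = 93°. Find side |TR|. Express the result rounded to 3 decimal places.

The third angle is ∠S = 180° − ∠T − ∠R = 41.00°.
Law of sines: |TR| = |RS|·sin S/sin T ≈ 18.934.

18.934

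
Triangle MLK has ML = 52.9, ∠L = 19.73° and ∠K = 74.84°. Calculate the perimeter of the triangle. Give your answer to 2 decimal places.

The third angle is ∠M = 180° − ∠L − ∠K = 85.43°.
Law of sines: LK = ML·sin M/sin K ≈ 54.633.
Law of sines: KM = ML·sin L/sin K ≈ 18.502.
Semiperimeter s = (54.633+18.502+52.9)/2 = 63.018.
Perimeter = 54.633 + 18.502 + 52.9 = 126.04.

126.04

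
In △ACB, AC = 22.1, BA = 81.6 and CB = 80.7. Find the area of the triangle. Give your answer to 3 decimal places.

887.618

Semiperimeter s = (80.7 + 81.6 + 22.1)/2 = 92.2.
Heron's formula: area = √(92.2·11.5·10.6·70.1) ≈ 887.62.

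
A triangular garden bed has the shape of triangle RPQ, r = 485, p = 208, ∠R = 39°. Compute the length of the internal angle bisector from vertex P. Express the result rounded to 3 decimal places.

Law of sines: sin P = p·sin R/r ≈ 0.26989.
Since r ≥ p, only the acute value applies: ∠P ≈ 15.66°.
Then ∠Q = 180° − ∠R − ∠P ≈ 125.34°.
Law of sines gives q = r·sin Q/sin R ≈ 628.65.
The bisector from P has length 2·q·r·cos(∠P/2)/(q+r) ≈ 542.46.

t_P ≈ 542.456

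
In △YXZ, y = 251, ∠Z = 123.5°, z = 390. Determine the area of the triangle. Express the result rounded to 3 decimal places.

area ≈ 19940.542

Law of sines: sin Y = y·sin Z/z ≈ 0.53668.
Since z ≥ y, only the acute value applies: ∠Y ≈ 32.46°.
Then ∠X = 180° − ∠Z − ∠Y ≈ 24.04°.
Law of sines gives x = z·sin X/sin Z ≈ 190.54.
Area = ½·z·y·sin X ≈ 19941.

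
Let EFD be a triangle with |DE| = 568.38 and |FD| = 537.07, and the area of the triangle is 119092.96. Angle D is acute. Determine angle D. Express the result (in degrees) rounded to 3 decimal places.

∠D ≈ 51.286°

From area = ½·|FD|·|DE|·sin D, we get sin D = 2·area/(|FD|·|DE|) ≈ 0.78027.
Taking the acute solution, ∠D ≈ 51.29°.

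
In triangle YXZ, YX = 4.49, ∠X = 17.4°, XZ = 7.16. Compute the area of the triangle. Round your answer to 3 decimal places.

Area = ½·YX·XZ·sin X ≈ 4.8068.

area ≈ 4.807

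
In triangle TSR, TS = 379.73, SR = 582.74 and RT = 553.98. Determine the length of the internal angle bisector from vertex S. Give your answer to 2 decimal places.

By the law of cosines, cos S = (TS² + SR² − RT²) / (2·TS·SR) ≈ 0.39968, so ∠S ≈ 66.44°.
The bisector from S has length 2·TS·SR·cos(∠S/2)/(TS+SR) ≈ 384.67.

t_S ≈ 384.67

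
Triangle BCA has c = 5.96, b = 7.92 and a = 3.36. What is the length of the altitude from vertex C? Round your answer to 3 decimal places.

Semiperimeter s = (7.92 + 5.96 + 3.36)/2 = 8.62.
Heron's formula: area = √(8.62·0.7·2.66·5.26) ≈ 9.1883.
The altitude from C has length 2·area/c ≈ 3.0833.

h_C ≈ 3.083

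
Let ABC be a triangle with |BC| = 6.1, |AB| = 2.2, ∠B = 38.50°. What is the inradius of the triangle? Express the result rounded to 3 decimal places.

0.648

By the law of cosines, |CA|² = |AB|² + |BC|² − 2·|AB|·|BC|·cos B = 21.045, so |CA| ≈ 4.5875.
Area = ½·|AB|·|BC|·sin B ≈ 4.1771.
Semiperimeter s = (6.1+4.5875+2.2)/2 = 6.4437.
Inradius = area/s = 4.1771/6.4437 ≈ 0.64824.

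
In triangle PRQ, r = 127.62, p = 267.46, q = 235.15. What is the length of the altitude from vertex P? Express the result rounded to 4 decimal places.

Semiperimeter s = (267.46 + 127.62 + 235.15)/2 = 315.12.
Heron's formula: area = √(315.12·47.655·187.5·79.965) ≈ 15005.
The altitude from P has length 2·area/p ≈ 112.2.

112.2031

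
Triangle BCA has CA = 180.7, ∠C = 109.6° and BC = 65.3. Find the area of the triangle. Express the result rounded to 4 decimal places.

area ≈ 5558.0024

Area = ½·BC·CA·sin C ≈ 5558.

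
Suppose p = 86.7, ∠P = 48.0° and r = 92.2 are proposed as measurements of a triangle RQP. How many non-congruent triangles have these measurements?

2

r·sin P = 92.2·sin(48.0°) ≈ 68.52.
Since r sin P < p < r (68.52 < 86.7 < 92.2), two triangles exist.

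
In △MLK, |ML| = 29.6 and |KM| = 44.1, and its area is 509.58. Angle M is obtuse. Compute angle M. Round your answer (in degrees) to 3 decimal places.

128.671

From area = ½·|KM|·|ML|·sin M, we get sin M = 2·area/(|KM|·|ML|) ≈ 0.78075.
Taking the obtuse solution, ∠M ≈ 128.67°.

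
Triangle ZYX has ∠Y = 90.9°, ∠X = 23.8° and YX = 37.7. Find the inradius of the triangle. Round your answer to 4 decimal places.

The third angle is ∠Z = 180° − ∠Y − ∠X = 65.30°.
Law of sines: XZ = YX·sin Y/sin Z ≈ 41.491.
Law of sines: ZY = YX·sin X/sin Z ≈ 16.746.
Area = ½·YX·XZ·sin X ≈ 315.62.
Semiperimeter s = (37.7+41.491+16.746)/2 = 47.969.
Inradius = area/s = 315.62/47.969 ≈ 6.5797.

r ≈ 6.5797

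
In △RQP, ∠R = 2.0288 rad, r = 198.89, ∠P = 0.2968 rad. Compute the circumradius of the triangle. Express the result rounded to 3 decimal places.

The third angle is ∠Q = π − ∠P − ∠R = 0.8160 rad.
Law of sines: q = r·sin Q/sin R ≈ 161.52.
Law of sines: p = r·sin P/sin R ≈ 64.851.
Circumradius = r/(2 sin R) ≈ 110.87.

110.872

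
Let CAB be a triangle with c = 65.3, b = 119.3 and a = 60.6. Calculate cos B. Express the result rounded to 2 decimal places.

cos B ≈ -0.80

By the law of cosines, cos B = (c² + a² − b²) / (2·c·a) ≈ -0.79552, so ∠B ≈ 142.70°.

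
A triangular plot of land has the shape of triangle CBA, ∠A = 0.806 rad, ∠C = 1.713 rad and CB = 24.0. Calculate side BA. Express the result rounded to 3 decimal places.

32.927

The third angle is ∠B = π − ∠A − ∠C = 0.623 rad.
Law of sines: BA = CB·sin C/sin A ≈ 32.927.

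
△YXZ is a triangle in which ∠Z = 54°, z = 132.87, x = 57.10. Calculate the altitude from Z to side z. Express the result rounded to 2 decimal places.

Law of sines: sin X = x·sin Z/z ≈ 0.34767.
Since z ≥ x, only the acute value applies: ∠X ≈ 20.34°.
Then ∠Y = 180° − ∠Z − ∠X ≈ 105.66°.
Law of sines gives y = z·sin Y/sin Z ≈ 158.14.
Area = ½·z·x·sin Y ≈ 3652.7.
The altitude from Z has length 2·area/z ≈ 54.982.

54.98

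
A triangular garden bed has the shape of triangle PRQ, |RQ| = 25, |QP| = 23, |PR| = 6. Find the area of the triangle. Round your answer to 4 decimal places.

Semiperimeter s = (25 + 23 + 6)/2 = 27.
Heron's formula: area = √(27·2·4·21) ≈ 67.35.

area ≈ 67.3498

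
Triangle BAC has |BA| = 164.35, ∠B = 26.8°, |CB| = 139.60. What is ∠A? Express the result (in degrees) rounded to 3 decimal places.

∠A ≈ 57.730°

By the law of cosines, |AC|² = |CB|² + |BA|² − 2·|CB|·|BA|·cos B = 5541.4, so |AC| ≈ 74.441.
Law of cosines again: cos A = (|BA|² + |AC|² − |CB|²)/(2·|BA|·|AC|) ≈ 0.53391, so ∠A ≈ 57.73°.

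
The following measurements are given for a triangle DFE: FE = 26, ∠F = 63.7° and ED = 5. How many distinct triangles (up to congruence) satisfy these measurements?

0

FE·sin F = 26·sin(63.7°) ≈ 23.31.
Since ED = 5 < 23.31 = FE sin F, no triangle exists.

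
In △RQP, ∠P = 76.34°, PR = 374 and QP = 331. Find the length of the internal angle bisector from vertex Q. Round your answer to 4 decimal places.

By the law of cosines, RQ² = QP² + PR² − 2·QP·PR·cos P = 1.9097e+05, so RQ ≈ 437.
Law of cosines again: cos Q = (RQ² + QP² − PR²)/(2·RQ·QP) ≈ 0.55533, so ∠Q ≈ 56.27°.
The bisector from Q has length 2·RQ·QP·cos(∠Q/2)/(RQ+QP) ≈ 332.18.

t_Q ≈ 332.1795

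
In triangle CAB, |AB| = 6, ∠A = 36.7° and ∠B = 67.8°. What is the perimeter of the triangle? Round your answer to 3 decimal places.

15.442

The third angle is ∠C = 180° − ∠A − ∠B = 75.50°.
Law of sines: |BC| = |AB|·sin A/sin C ≈ 3.7037.
Law of sines: |CA| = |AB|·sin B/sin C ≈ 5.738.
Semiperimeter s = (6+3.7037+5.738)/2 = 7.7209.
Perimeter = 6 + 3.7037 + 5.738 = 15.442.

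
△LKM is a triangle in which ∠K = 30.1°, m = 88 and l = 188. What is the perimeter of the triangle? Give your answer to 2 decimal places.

By the law of cosines, k² = m² + l² − 2·m·l·cos K = 14462, so k ≈ 120.26.
Semiperimeter s = (188+120.26+88)/2 = 198.13.
Perimeter = 188 + 120.26 + 88 = 396.26.

perimeter ≈ 396.26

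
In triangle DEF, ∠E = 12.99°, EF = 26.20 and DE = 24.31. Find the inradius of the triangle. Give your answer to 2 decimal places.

By the law of cosines, FD² = DE² + EF² − 2·DE·EF·cos E = 36.171, so FD ≈ 6.0142.
Area = ½·DE·EF·sin E ≈ 71.584.
Semiperimeter s = (26.2+6.0142+24.31)/2 = 28.262.
Inradius = area/s = 71.584/28.262 ≈ 2.5329.

r ≈ 2.53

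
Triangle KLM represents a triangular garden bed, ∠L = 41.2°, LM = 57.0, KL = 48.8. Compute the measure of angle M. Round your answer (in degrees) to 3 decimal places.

∠M ≈ 57.749°

By the law of cosines, MK² = KL² + LM² − 2·KL·LM·cos L = 1444.6, so MK ≈ 38.008.
Law of cosines again: cos M = (LM² + MK² − KL²)/(2·LM·MK) ≈ 0.53363, so ∠M ≈ 57.75°.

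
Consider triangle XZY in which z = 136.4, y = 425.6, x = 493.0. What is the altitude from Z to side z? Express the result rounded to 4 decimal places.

Semiperimeter s = (493 + 136.4 + 425.6)/2 = 527.5.
Heron's formula: area = √(527.5·34.5·391.1·101.9) ≈ 26931.
The altitude from Z has length 2·area/z ≈ 394.88.

h_Z ≈ 394.8821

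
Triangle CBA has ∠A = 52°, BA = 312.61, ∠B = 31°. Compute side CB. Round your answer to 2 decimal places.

The third angle is ∠C = 180° − ∠B − ∠A = 97.00°.
Law of sines: CB = BA·sin A/sin C ≈ 248.19.

248.19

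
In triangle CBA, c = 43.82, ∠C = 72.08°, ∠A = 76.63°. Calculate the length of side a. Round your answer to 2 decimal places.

The third angle is ∠B = 180° − ∠A − ∠C = 31.29°.
Law of sines: a = c·sin A/sin C ≈ 44.806.

44.81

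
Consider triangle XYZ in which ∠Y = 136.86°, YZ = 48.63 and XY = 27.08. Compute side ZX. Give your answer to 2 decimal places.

By the law of cosines, ZX² = XY² + YZ² − 2·XY·YZ·cos Y = 5020, so ZX ≈ 70.852.

70.85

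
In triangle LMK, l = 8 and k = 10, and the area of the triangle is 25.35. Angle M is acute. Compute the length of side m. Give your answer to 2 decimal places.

6.34

From area = ½·k·l·sin M, we get sin M = 2·area/(k·l) ≈ 0.63375.
Taking the acute solution, ∠M ≈ 0.6864 rad.
Law of cosines then gives m ≈ 6.343.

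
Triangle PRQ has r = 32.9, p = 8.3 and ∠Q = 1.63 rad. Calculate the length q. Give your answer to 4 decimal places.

By the law of cosines, q² = p² + r² − 2·p·r·cos Q = 1183.6, so q ≈ 34.404.

34.4037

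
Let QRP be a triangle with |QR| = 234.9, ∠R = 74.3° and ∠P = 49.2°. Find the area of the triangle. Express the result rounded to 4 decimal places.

The third angle is ∠Q = 180° − ∠R − ∠P = 56.50°.
Law of sines: |RP| = |QR|·sin Q/sin P ≈ 258.76.
Law of sines: |PQ| = |QR|·sin R/sin P ≈ 298.73.
Area = ½·|QR|·|RP|·sin R ≈ 29257.

29257.4744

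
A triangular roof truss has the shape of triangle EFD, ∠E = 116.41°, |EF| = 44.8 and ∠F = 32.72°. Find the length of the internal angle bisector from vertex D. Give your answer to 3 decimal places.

The third angle is ∠D = 180° − ∠E − ∠F = 30.87°.
Law of sines: |FD| = |EF|·sin E/sin D ≈ 78.201.
Law of sines: |DE| = |EF|·sin F/sin D ≈ 47.196.
The bisector from D has length 2·|FD|·|DE|·cos(∠D/2)/(|FD|+|DE|) ≈ 56.742.

56.742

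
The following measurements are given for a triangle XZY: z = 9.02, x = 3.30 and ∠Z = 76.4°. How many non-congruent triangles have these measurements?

x·sin Z = 3.30·sin(76.4°) ≈ 3.207.
Since z ≥ x, exactly one triangle exists.

1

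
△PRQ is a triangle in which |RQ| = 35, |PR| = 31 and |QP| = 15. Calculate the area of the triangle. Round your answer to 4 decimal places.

area ≈ 232.2955

Semiperimeter s = (35 + 15 + 31)/2 = 40.5.
Heron's formula: area = √(40.5·5.5·25.5·9.5) ≈ 232.3.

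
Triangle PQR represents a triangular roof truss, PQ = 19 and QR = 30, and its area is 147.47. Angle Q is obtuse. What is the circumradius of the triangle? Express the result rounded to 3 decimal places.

From area = ½·PQ·QR·sin Q, we get sin Q = 2·area/(PQ·QR) ≈ 0.51744.
Taking the obtuse solution, ∠Q ≈ 148.84°.
Law of cosines then gives RP ≈ 47.292.
Circumradius = RP/(2 sin Q) ≈ 45.698.

45.698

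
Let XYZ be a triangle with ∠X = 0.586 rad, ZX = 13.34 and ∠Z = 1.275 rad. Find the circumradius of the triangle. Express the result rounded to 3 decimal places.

R ≈ 6.961

The third angle is ∠Y = π − ∠Z − ∠X = 1.281 rad.
Law of sines: YZ = ZX·sin X/sin Y ≈ 7.6994.
Law of sines: XY = ZX·sin Z/sin Y ≈ 13.318.
Circumradius = ZX/(2 sin Y) ≈ 6.9611.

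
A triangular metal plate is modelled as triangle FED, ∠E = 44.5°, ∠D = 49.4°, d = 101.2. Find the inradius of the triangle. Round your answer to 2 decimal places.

The third angle is ∠F = 180° − ∠E − ∠D = 86.10°.
Law of sines: f = d·sin F/sin D ≈ 132.98.
Law of sines: e = d·sin E/sin D ≈ 93.421.
Area = ½·d·f·sin E ≈ 4716.2.
Semiperimeter s = (132.98+93.421+101.2)/2 = 163.8.
Inradius = area/s = 4716.2/163.8 ≈ 28.792.

r ≈ 28.79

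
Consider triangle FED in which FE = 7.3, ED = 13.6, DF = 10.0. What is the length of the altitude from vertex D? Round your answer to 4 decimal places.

Semiperimeter s = (13.6 + 10 + 7.3)/2 = 15.45.
Heron's formula: area = √(15.45·1.85·5.45·8.15) ≈ 35.631.
The altitude from D has length 2·area/FE ≈ 9.7619.

9.7619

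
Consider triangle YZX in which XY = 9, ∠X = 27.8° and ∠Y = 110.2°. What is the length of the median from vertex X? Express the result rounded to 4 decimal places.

m_X ≈ 10.5039

The third angle is ∠Z = 180° − ∠X − ∠Y = 42.00°.
Law of sines: ZX = XY·sin Y/sin Z ≈ 12.623.
Law of sines: YZ = XY·sin X/sin Z ≈ 6.273.
Median from X: ½√(2·ZX² + 2·XY² − YZ²) ≈ 10.504.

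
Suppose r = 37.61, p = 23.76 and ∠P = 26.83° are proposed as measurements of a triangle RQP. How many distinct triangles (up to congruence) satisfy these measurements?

2

r·sin P = 37.61·sin(26.83°) ≈ 16.98.
Since r sin P < p < r (16.98 < 23.76 < 37.61), two triangles exist.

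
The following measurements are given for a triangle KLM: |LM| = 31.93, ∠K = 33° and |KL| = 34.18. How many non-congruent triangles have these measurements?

|KL|·sin K = 34.18·sin(33°) ≈ 18.62.
Since |KL| sin K < |LM| < |KL| (18.62 < 31.93 < 34.18), two triangles exist.

2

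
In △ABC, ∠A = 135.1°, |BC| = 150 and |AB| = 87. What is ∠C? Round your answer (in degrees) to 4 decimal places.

24.1675

Law of sines: sin C = |AB|·sin A/|BC| ≈ 0.40941.
Since |BC| ≥ |AB|, only the acute value applies: ∠C ≈ 24.17°.
Then ∠B = 180° − ∠A − ∠C ≈ 20.73°.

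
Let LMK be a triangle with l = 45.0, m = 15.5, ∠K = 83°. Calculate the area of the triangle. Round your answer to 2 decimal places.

346.15

Area = ½·l·m·sin K ≈ 346.15.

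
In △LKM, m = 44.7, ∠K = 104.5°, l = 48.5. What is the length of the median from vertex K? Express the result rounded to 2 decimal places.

By the law of cosines, k² = m² + l² − 2·m·l·cos K = 5436, so k ≈ 73.729.
Median from K: ½√(2·m² + 2·l² − k²) ≈ 28.569.

m_K ≈ 28.57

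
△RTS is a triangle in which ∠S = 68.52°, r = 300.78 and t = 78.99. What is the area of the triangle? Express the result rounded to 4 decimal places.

11054.2342

Area = ½·r·t·sin S ≈ 11054.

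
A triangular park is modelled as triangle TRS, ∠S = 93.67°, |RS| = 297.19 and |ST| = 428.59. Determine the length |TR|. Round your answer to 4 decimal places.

By the law of cosines, |TR|² = |RS|² + |ST|² − 2·|RS|·|ST|·cos S = 2.8832e+05, so |TR| ≈ 536.95.

536.9520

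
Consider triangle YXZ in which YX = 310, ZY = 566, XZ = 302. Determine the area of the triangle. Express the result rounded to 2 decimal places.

Semiperimeter s = (302 + 566 + 310)/2 = 589.
Heron's formula: area = √(589·287·23·279) ≈ 32936.

area ≈ 32935.53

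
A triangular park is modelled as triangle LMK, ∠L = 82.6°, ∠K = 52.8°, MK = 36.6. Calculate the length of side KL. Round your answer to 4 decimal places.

The third angle is ∠M = 180° − ∠K − ∠L = 44.60°.
Law of sines: KL = MK·sin M/sin L ≈ 25.915.

25.9146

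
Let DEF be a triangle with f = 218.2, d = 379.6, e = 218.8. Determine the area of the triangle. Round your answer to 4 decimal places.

20545.9536

Semiperimeter s = (379.6 + 218.8 + 218.2)/2 = 408.3.
Heron's formula: area = √(408.3·28.7·189.5·190.1) ≈ 20546.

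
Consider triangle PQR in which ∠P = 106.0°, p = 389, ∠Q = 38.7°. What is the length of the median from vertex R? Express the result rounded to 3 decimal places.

m_R ≈ 306.593

The third angle is ∠R = 180° − ∠P − ∠Q = 35.30°.
Law of sines: q = p·sin Q/sin P ≈ 253.02.
Law of sines: r = p·sin R/sin P ≈ 233.85.
Median from R: ½√(2·p² + 2·q² − r²) ≈ 306.59.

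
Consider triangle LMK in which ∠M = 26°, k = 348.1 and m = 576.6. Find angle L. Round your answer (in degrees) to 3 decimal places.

Law of sines: sin K = k·sin M/m ≈ 0.26465.
Since m ≥ k, only the acute value applies: ∠K ≈ 15.35°.
Then ∠L = 180° − ∠M − ∠K ≈ 138.65°.

138.654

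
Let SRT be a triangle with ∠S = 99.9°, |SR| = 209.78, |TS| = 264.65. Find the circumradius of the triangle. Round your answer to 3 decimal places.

By the law of cosines, |RT|² = |TS|² + |SR|² − 2·|TS|·|SR|·cos S = 1.3314e+05, so |RT| ≈ 364.88.
Area = ½·|TS|·|SR|·sin S ≈ 27346.
Circumradius = |RT|/(2 sin S) ≈ 185.2.

185.198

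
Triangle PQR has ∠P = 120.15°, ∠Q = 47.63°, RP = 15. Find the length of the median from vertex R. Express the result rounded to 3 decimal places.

m_R ≈ 16.186

The third angle is ∠R = 180° − ∠P − ∠Q = 12.22°.
Law of sines: QR = RP·sin P/sin Q ≈ 17.556.
Law of sines: PQ = RP·sin R/sin Q ≈ 4.2974.
Median from R: ½√(2·QR² + 2·RP² − PQ²) ≈ 16.186.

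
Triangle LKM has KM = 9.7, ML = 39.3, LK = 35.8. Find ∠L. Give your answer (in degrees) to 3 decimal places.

∠L ≈ 13.852°

By the law of cosines, cos L = (ML² + LK² − KM²) / (2·ML·LK) ≈ 0.97092, so ∠L ≈ 13.85°.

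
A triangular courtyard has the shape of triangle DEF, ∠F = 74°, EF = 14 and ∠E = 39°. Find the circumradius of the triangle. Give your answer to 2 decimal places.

7.60

The third angle is ∠D = 180° − ∠E − ∠F = 67.00°.
Law of sines: FD = EF·sin E/sin D ≈ 9.5714.
Law of sines: DE = EF·sin F/sin D ≈ 14.62.
Circumradius = EF/(2 sin D) ≈ 7.6045.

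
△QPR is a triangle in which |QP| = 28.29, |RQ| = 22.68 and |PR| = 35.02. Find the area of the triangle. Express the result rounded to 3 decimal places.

320.048

Semiperimeter s = (35.02 + 22.68 + 28.29)/2 = 42.995.
Heron's formula: area = √(42.995·7.975·20.315·14.705) ≈ 320.05.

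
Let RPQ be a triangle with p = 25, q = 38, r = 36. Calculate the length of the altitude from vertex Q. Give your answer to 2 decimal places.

h_Q ≈ 22.84

Semiperimeter s = (36 + 25 + 38)/2 = 49.5.
Heron's formula: area = √(49.5·13.5·24.5·11.5) ≈ 433.91.
The altitude from Q has length 2·area/q ≈ 22.837.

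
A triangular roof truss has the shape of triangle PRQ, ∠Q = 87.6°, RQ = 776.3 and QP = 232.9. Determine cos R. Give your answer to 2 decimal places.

By the law of cosines, PR² = RQ² + QP² − 2·RQ·QP·cos Q = 6.4174e+05, so PR ≈ 801.09.
Law of cosines again: cos R = (PR² + RQ² − QP²)/(2·PR·RQ) ≈ 0.95688, so ∠R ≈ 16.89°.

0.96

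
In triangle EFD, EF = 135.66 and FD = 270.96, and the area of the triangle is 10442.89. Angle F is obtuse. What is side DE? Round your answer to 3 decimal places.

From area = ½·EF·FD·sin F, we get sin F = 2·area/(EF·FD) ≈ 0.56819.
Taking the obtuse solution, ∠F ≈ 145.38°.
Law of cosines then gives DE ≈ 390.28.

390.282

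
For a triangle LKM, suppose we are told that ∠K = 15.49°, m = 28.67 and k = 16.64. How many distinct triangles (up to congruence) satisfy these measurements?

m·sin K = 28.67·sin(15.49°) ≈ 7.657.
Since m sin K < k < m (7.657 < 16.64 < 28.67), two triangles exist.

2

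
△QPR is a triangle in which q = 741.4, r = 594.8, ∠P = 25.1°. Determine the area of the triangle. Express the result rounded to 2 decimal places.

93532.73

Area = ½·r·q·sin P ≈ 93533.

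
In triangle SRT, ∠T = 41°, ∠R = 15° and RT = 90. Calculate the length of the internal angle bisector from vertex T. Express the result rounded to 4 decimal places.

The third angle is ∠S = 180° − ∠R − ∠T = 124.00°.
Law of sines: TS = RT·sin R/sin S ≈ 28.097.
Law of sines: SR = RT·sin T/sin S ≈ 71.222.
The bisector from T has length 2·RT·TS·cos(∠T/2)/(RT+TS) ≈ 40.113.

40.1130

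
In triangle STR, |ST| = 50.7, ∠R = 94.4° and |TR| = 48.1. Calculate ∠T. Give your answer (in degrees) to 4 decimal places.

14.5289

Law of sines: sin S = |TR|·sin R/|ST| ≈ 0.94592.
Since |ST| ≥ |TR|, only the acute value applies: ∠S ≈ 71.07°.
Then ∠T = 180° − ∠R − ∠S ≈ 14.53°.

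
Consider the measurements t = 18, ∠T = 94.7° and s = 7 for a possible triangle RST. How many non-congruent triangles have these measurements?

1

s·sin T = 7·sin(94.7°) ≈ 6.976.
Since ∠T is not acute, a triangle exists only if t > s; here t > s, so there is exactly one triangle.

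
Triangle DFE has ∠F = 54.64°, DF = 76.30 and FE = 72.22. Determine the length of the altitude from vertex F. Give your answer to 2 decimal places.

65.83

By the law of cosines, ED² = DF² + FE² − 2·DF·FE·cos F = 4659.6, so ED ≈ 68.261.
Area = ½·DF·FE·sin F ≈ 2246.9.
The altitude from F has length 2·area/ED ≈ 65.834.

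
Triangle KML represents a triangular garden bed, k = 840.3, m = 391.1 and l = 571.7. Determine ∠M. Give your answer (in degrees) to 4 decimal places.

By the law of cosines, cos M = (l² + k² − m²) / (2·l·k) ≈ 0.91589, so ∠M ≈ 23.67°.

∠M ≈ 23.6676°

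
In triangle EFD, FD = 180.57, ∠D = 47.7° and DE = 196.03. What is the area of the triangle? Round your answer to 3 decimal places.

Area = ½·FD·DE·sin D ≈ 13090.

area ≈ 13090.412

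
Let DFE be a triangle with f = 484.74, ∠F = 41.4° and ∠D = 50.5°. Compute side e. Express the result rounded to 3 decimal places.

732.595

The third angle is ∠E = 180° − ∠D − ∠F = 88.10°.
Law of sines: e = f·sin E/sin F ≈ 732.59.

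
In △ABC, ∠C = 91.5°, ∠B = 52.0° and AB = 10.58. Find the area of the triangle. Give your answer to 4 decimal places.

area ≈ 26.2428

The third angle is ∠A = 180° − ∠B − ∠C = 36.50°.
Law of sines: BC = AB·sin A/sin C ≈ 6.2954.
Law of sines: CA = AB·sin B/sin C ≈ 8.34.
Area = ½·AB·BC·sin B ≈ 26.243.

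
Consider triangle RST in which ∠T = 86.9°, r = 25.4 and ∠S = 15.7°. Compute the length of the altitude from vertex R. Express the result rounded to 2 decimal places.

h_R ≈ 7.03

The third angle is ∠R = 180° − ∠S − ∠T = 77.40°.
Law of sines: s = r·sin S/sin R ≈ 7.0429.
Law of sines: t = r·sin T/sin R ≈ 25.989.
Area = ½·r·s·sin T ≈ 89.314.
The altitude from R has length 2·area/r ≈ 7.0326.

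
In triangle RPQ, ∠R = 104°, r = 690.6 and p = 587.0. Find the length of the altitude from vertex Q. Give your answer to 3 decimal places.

569.564

Law of sines: sin P = p·sin R/r ≈ 0.82474.
Since r ≥ p, only the acute value applies: ∠P ≈ 55.56°.
Then ∠Q = 180° − ∠R − ∠P ≈ 20.44°.
Law of sines gives q = r·sin Q/sin R ≈ 248.54.
Area = ½·r·p·sin Q ≈ 70779.
The altitude from Q has length 2·area/q ≈ 569.56.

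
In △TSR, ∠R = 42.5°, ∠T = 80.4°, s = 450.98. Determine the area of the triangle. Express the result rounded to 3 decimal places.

The third angle is ∠S = 180° − ∠R − ∠T = 57.10°.
Law of sines: t = s·sin T/sin S ≈ 529.6.
Law of sines: r = s·sin R/sin S ≈ 362.88.
Area = ½·s·t·sin R ≈ 80679.

area ≈ 80678.976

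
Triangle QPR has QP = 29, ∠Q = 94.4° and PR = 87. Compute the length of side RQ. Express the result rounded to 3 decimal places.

Law of sines: sin R = QP·sin Q/PR ≈ 0.33235.
Since PR ≥ QP, only the acute value applies: ∠R ≈ 19.41°.
Then ∠P = 180° − ∠Q − ∠R ≈ 66.19°.
Law of sines gives RQ = PR·sin P/sin Q ≈ 79.83.

79.830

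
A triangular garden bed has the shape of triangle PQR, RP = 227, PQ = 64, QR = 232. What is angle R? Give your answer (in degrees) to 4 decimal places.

By the law of cosines, cos R = (QR² + RP² − PQ²) / (2·QR·RP) ≈ 0.96135, so ∠R ≈ 15.98°.

∠R ≈ 15.9818°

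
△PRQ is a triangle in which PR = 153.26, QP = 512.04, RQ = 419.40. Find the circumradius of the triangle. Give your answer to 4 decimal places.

293.4128

By the law of cosines, cos P = (QP² + PR² − RQ²) / (2·QP·PR) ≈ 0.69944, so ∠P ≈ 45.62°.
Circumradius = RQ/(2 sin P) ≈ 293.41.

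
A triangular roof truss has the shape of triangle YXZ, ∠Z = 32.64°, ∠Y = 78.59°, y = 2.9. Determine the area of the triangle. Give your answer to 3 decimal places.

The third angle is ∠X = 180° − ∠Z − ∠Y = 68.77°.
Law of sines: x = y·sin X/sin Y ≈ 2.7577.
Law of sines: z = y·sin Z/sin Y ≈ 1.5957.
Area = ½·y·x·sin Z ≈ 2.1567.

2.157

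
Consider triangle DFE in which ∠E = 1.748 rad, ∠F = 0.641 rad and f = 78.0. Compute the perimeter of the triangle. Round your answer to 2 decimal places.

The third angle is ∠D = π − ∠F − ∠E = 0.753 rad.
Law of sines: d = f·sin D/sin F ≈ 89.157.
Law of sines: e = f·sin E/sin F ≈ 128.39.
Semiperimeter s = (89.157+78+128.39)/2 = 147.77.
Perimeter = 89.157 + 78 + 128.39 = 295.55.

perimeter ≈ 295.55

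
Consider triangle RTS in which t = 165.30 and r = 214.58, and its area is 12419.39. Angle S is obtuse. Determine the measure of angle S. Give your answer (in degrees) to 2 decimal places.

135.55

From area = ½·r·t·sin S, we get sin S = 2·area/(r·t) ≈ 0.70027.
Taking the obtuse solution, ∠S ≈ 135.55°.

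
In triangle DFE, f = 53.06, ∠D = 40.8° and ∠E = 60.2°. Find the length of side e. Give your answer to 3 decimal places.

The third angle is ∠F = 180° − ∠E − ∠D = 79.00°.
Law of sines: e = f·sin E/sin F ≈ 46.905.

46.905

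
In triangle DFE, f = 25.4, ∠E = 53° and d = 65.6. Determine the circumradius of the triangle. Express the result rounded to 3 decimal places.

By the law of cosines, e² = d² + f² − 2·d·f·cos E = 2943, so e ≈ 54.249.
Area = ½·d·f·sin E ≈ 665.36.
Circumradius = e/(2 sin E) ≈ 33.964.

R ≈ 33.964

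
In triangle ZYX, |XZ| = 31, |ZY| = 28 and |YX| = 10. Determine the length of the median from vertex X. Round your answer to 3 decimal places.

m_X ≈ 18.289

Median from X: ½√(2·|YX|² + 2·|XZ|² − |ZY|²) ≈ 18.289.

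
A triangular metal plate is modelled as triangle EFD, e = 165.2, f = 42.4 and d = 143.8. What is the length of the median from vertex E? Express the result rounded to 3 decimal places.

m_E ≈ 66.448

Median from E: ½√(2·f² + 2·d² − e²) ≈ 66.448.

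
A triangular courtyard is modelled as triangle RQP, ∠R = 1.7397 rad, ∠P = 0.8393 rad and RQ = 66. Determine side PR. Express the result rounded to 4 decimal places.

47.3049

The third angle is ∠Q = π − ∠P − ∠R = 0.5626 rad.
Law of sines: PR = RQ·sin Q/sin P ≈ 47.305.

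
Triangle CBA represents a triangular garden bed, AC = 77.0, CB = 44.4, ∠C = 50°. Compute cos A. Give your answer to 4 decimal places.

By the law of cosines, BA² = AC² + CB² − 2·AC·CB·cos C = 3505.2, so BA ≈ 59.205.
Law of cosines again: cos A = (BA² + AC² − CB²)/(2·BA·AC) ≈ 0.81852, so ∠A ≈ 35.06°.

cos A ≈ 0.8185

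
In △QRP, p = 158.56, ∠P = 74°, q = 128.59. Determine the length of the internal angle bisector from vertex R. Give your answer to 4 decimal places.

t_R ≈ 126.0917

Law of sines: sin Q = q·sin P/p ≈ 0.77957.
Since p ≥ q, only the acute value applies: ∠Q ≈ 51.22°.
Then ∠R = 180° − ∠P − ∠Q ≈ 54.78°.
Law of sines gives r = p·sin R/sin P ≈ 134.75.
The bisector from R has length 2·p·q·cos(∠R/2)/(p+q) ≈ 126.09.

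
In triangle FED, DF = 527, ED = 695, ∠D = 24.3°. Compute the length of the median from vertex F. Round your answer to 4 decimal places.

m_F ≈ 254.3032

By the law of cosines, FE² = ED² + DF² − 2·ED·DF·cos D = 93124, so FE ≈ 305.16.
Median from F: ½√(2·DF² + 2·FE² − ED²) ≈ 254.3.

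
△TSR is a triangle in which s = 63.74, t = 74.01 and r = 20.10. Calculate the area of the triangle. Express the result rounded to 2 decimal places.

Semiperimeter p = (74.01 + 63.74 + 20.1)/2 = 78.925.
Heron's formula: area = √(78.925·4.915·15.185·58.825) ≈ 588.65.

588.65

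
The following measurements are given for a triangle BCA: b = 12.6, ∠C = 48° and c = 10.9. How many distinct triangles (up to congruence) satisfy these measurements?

b·sin C = 12.6·sin(48°) ≈ 9.364.
Since b sin C < c < b (9.364 < 10.9 < 12.6), two triangles exist.

2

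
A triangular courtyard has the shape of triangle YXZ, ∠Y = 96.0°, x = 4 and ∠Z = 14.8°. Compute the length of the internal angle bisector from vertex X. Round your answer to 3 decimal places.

The third angle is ∠X = 180° − ∠Z − ∠Y = 69.20°.
Law of sines: y = x·sin Y/sin X ≈ 4.2554.
Law of sines: z = x·sin Z/sin X ≈ 1.093.
The bisector from X has length 2·z·y·cos(∠X/2)/(z+y) ≈ 1.4317.

t_X ≈ 1.432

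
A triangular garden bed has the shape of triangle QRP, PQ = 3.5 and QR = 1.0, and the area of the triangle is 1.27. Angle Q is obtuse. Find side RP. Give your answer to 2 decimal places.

From area = ½·PQ·QR·sin Q, we get sin Q = 2·area/(PQ·QR) ≈ 0.72571.
Taking the obtuse solution, ∠Q ≈ 133.47°.
Law of cosines then gives RP ≈ 4.2504.

4.25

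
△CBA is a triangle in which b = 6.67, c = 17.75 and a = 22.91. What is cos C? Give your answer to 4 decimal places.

cos C ≈ 0.8321

By the law of cosines, cos C = (b² + a² − c²) / (2·b·a) ≈ 0.83206, so ∠C ≈ 33.69°.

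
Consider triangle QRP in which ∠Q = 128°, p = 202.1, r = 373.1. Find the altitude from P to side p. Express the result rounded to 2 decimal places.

By the law of cosines, q² = r² + p² − 2·r·p·cos Q = 2.7289e+05, so q ≈ 522.39.
Area = ½·r·p·sin Q ≈ 29709.
The altitude from P has length 2·area/p ≈ 294.01.

294.01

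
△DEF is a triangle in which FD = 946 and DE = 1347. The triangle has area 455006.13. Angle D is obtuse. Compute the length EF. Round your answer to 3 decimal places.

From area = ½·FD·DE·sin D, we get sin D = 2·area/(FD·DE) ≈ 0.71415.
Taking the obtuse solution, ∠D ≈ 2.3462 rad.
Law of cosines then gives EF ≈ 2119.7.

2119.735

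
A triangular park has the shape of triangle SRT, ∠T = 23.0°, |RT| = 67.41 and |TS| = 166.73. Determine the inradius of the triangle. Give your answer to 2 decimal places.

By the law of cosines, |SR|² = |RT|² + |TS|² − 2·|RT|·|TS|·cos T = 11651, so |SR| ≈ 107.94.
Area = ½·|RT|·|TS|·sin T ≈ 2195.8.
Semiperimeter s = (67.41+166.73+107.94)/2 = 171.04.
Inradius = area/s = 2195.8/171.04 ≈ 12.838.

12.84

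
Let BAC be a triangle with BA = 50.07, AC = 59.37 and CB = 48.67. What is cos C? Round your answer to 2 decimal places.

0.59

By the law of cosines, cos C = (AC² + CB² − BA²) / (2·AC·CB) ≈ 0.58600, so ∠C ≈ 54.13°.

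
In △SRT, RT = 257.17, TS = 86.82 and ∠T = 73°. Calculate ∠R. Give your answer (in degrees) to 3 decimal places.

By the law of cosines, SR² = RT² + TS² − 2·RT·TS·cos T = 60618, so SR ≈ 246.21.
Law of cosines again: cos R = (SR² + RT² − TS²)/(2·SR·RT) ≈ 0.94143, so ∠R ≈ 19.71°.

∠R ≈ 19.708°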